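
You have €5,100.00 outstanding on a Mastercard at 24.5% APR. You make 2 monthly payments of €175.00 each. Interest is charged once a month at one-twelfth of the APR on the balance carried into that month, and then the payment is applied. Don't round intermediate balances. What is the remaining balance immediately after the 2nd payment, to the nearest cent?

Monthly rate r = 24.5%/12 = 2.04167% = 0.0204167.
Each month: B ← B·(1+r) − €175.00.
Month 1: interest €104.12; balance after payment €5,029.12.
Month 2: interest €102.68; balance after payment €4,956.80.

€4,956.80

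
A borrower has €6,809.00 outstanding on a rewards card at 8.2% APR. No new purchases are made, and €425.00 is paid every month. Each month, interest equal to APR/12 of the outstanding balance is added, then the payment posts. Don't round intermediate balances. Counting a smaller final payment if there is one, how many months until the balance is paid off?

18 payments

Monthly rate r = 8.2%/12 = 0.683333% = 0.00683333.
Recurrence: B ← B·(1+r) − €425.00.
Month 1: interest €46.53; balance after payment €6,430.53.
Month 2: interest €43.94; balance after payment €6,049.47.
Closed form: n = −ln(1 − rB₀/P)/ln(1+r) = −ln(0.89052)/ln(1.00683) ≈ 17.026, so the balance reaches zero during payment 18.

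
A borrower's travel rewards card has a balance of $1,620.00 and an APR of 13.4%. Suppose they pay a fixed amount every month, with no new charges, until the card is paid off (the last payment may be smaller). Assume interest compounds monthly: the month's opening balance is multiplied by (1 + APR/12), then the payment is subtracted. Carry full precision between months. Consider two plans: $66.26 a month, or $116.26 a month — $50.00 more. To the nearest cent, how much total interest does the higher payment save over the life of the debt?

$131.81

Monthly rate r = 13.4%/12 = 1.11667% = 0.0111667.
At $66.26/mo: n = ⌈−ln(1 − rB₀/P)/ln(1+r)⌉ = 29 payments (last $47.31); total interest = total paid − $1,620.00 = $282.59.
At $116.26/mo: 16 payments (last $26.88); total interest $150.78.
Interest saved = $282.59 − $150.78 = $131.81.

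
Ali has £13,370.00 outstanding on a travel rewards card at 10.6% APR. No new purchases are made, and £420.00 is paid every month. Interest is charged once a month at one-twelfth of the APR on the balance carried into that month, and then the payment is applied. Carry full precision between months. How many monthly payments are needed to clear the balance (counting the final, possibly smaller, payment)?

38 months

Monthly rate r = 10.6%/12 = 0.883333% = 0.00883333.
Recurrence: B ← B·(1+r) − £420.00.
Month 1: interest £118.10; balance after payment £13,068.10.
Month 2: interest £115.43; balance after payment £12,763.54.
Closed form: n = −ln(1 − rB₀/P)/ln(1+r) = −ln(0.71881)/ln(1.00883) ≈ 37.542, so the balance reaches zero during payment 38.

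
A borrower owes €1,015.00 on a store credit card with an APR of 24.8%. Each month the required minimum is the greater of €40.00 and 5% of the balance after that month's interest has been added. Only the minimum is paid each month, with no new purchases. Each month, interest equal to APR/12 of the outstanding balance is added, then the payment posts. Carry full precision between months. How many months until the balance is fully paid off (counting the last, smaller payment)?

34 months

Monthly rate r = 24.8%/12 = 2.06667% = 0.0206667.
While 5% of the post-interest balance exceeds €40.00, each month B ← (B·(1+r))·(1 − 0.05), i.e. B shrinks by the factor (1+r)·0.95 = 0.96963.
This holds for months 1–9. Entering month 10 the balance is €769.01; 5% of the post-interest balance is now below €40.00, so the flat €40.00 minimum applies from here.
From month 10 a fixed €40.00 at rate r clears €769.01 in 25 more payments. Total: 9 + 25 = 34 months.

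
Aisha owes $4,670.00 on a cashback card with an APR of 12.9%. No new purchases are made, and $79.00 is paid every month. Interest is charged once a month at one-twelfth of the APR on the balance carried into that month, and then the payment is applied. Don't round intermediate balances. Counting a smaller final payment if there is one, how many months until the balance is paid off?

95 months

Monthly rate r = 12.9%/12 = 1.075% = 0.01075.
Recurrence: B ← B·(1+r) − $79.00.
Month 1: interest $50.20; balance after payment $4,641.20.
Month 2: interest $49.89; balance after payment $4,612.10.
Closed form: n = −ln(1 − rB₀/P)/ln(1+r) = −ln(0.36453)/ln(1.01075) ≈ 94.379, so the balance reaches zero during payment 95.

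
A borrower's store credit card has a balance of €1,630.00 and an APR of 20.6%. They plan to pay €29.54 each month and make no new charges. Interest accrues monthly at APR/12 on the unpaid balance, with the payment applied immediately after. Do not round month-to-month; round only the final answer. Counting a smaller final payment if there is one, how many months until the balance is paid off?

Monthly rate r = 20.6%/12 = 1.71667% = 0.0171667.
Recurrence: B ← B·(1+r) − €29.54.
Month 1: interest €27.98; balance after payment €1,628.44.
Month 2: interest €27.95; balance after payment €1,626.86.
Closed form: n = −ln(1 − rB₀/P)/ln(1+r) = −ln(0.052753)/ln(1.01717) ≈ 172.853, so the balance reaches zero during payment 173.

173 payments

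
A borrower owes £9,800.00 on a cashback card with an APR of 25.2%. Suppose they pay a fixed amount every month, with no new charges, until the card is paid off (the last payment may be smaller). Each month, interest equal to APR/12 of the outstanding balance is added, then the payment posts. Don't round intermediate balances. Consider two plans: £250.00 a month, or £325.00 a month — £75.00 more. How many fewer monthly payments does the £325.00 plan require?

35 fewer payments

Monthly rate r = 25.2%/12 = 2.1% = 0.021.
At £250.00/mo: n = ⌈−ln(1 − rB₀/P)/ln(1+r)⌉ = 84 payments (last £94.26); total interest = total paid − £9,800.00 = £11,044.26.
At £325.00/mo: 49 payments (last £86.05); total interest £5,886.05.
Payments saved = 84 − 49 = 35.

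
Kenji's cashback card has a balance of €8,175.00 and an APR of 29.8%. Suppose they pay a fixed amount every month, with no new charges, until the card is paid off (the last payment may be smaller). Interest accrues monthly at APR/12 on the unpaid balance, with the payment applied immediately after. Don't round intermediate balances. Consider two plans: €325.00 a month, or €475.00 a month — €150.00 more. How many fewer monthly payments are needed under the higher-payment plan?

Monthly rate r = 29.8%/12 = 2.48333% = 0.0248333.
At €325.00/mo: n = ⌈−ln(1 − rB₀/P)/ln(1+r)⌉ = 40 payments (last €308.06); total interest = total paid − €8,175.00 = €4,808.06.
At €475.00/mo: 23 payments (last €347.74); total interest €2,622.74.
Payments saved = 40 − 23 = 17.

17 fewer payments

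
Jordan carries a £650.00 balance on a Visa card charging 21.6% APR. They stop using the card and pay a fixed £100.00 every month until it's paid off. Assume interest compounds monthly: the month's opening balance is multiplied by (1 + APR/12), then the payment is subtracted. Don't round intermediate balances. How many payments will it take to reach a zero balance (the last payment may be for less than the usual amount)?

7 payments

Monthly rate r = 21.6%/12 = 1.8% = 0.018.
Recurrence: B ← B·(1+r) − £100.00.
Month 1: interest £11.70; balance after payment £561.70.
Month 2: interest £10.11; balance after payment £471.81.
Closed form: n = −ln(1 − rB₀/P)/ln(1+r) = −ln(0.883)/ln(1.018) ≈ 6.975, so the balance reaches zero during payment 7.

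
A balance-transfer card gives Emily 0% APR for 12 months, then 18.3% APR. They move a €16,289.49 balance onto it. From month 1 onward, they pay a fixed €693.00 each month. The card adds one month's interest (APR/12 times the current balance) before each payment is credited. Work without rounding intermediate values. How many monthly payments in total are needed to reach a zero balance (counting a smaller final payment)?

25 payments

Promo months 1–12 at r₀ = 0%/12 = 0; months 13+ at r₁ = 18.3%/12 = 0.01525.
After month 12 (no interest yet): B = €16,289.49 − 12·€693.00 = €7,973.49.
Then at r₁ with €693.00/mo: n₂ = −ln(1 − r₁·B/P)/ln(1+r₁) ≈ 12.75 → 13 more payments.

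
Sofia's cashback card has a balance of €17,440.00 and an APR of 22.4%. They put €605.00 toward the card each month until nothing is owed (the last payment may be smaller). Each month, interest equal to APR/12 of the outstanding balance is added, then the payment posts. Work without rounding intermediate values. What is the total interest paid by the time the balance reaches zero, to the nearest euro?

Monthly rate r = 22.4%/12 = 1.86667% = 0.0186667.
Payoff takes n = ⌈−ln(1 − rB₀/P)/ln(1+r)⌉ = ⌈41.763⌉ = 42 payments; the last is €462.75.
Total paid = 41·€605.00 + €462.75 = €25,267.75.
Total interest = total paid − principal = €25,267.75 − €17,440.00 = €7,827.75.

€7,828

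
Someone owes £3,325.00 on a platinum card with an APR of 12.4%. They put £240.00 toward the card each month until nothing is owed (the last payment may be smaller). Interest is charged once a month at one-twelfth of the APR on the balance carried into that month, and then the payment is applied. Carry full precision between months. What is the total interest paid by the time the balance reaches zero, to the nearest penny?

Monthly rate r = 12.4%/12 = 1.03333% = 0.0103333.
Payoff takes n = ⌈−ln(1 − rB₀/P)/ln(1+r)⌉ = ⌈15.029⌉ = 16 payments; the last is £7.02.
Total paid = 15·£240.00 + £7.02 = £3,607.02.
Total interest = total paid − principal = £3,607.02 − £3,325.00 = £282.02.

£282.02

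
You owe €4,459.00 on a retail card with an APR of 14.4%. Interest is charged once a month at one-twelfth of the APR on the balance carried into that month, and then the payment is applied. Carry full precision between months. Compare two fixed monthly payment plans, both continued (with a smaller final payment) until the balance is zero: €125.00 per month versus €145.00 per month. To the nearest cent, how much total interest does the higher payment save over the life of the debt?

€257.35

Monthly rate r = 14.4%/12 = 1.2% = 0.012.
At €125.00/mo: n = ⌈−ln(1 − rB₀/P)/ln(1+r)⌉ = 47 payments (last €105.04); total interest = total paid − €4,459.00 = €1,396.04.
At €145.00/mo: 39 payments (last €87.69); total interest €1,138.69.
Interest saved = €1,396.04 − €1,138.69 = €257.35.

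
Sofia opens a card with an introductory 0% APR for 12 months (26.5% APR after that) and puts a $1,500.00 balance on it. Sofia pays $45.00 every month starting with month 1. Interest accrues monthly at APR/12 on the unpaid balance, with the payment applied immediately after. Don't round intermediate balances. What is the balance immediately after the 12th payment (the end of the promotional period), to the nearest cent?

Promo months 1–12 at r₀ = 0%/12 = 0; months 13+ at r₁ = 26.5%/12 = 0.0220833.
After month 12 (no interest yet): B = $1,500.00 − 12·$45.00 = $960.00.

$960.00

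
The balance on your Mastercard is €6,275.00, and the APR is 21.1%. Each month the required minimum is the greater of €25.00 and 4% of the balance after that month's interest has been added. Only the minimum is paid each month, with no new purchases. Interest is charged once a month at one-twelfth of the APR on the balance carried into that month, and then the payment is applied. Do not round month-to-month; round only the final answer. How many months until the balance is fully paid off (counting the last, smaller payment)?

Monthly rate r = 21.1%/12 = 1.75833% = 0.0175833.
While 4% of the post-interest balance exceeds €25.00, each month B ← (B·(1+r))·(1 − 0.04), i.e. B shrinks by the factor (1+r)·0.96 = 0.97688.
This holds for months 1–100. Entering month 101 the balance is €604.97; 4% of the post-interest balance is now below €25.00, so the flat €25.00 minimum applies from here.
From month 101 a fixed €25.00 at rate r clears €604.97 in 32 more payments. Total: 100 + 32 = 132 months.

132 months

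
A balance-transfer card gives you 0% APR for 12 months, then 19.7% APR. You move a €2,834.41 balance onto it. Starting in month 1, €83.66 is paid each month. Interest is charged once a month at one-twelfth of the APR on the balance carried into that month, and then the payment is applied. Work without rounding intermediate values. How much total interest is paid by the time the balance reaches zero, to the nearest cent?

Promo months 1–12 at r₀ = 0%/12 = 0; months 13+ at r₁ = 19.7%/12 = 0.0164167.
After month 12 (no interest yet): B = €2,834.41 − 12·€83.66 = €1,830.49.
Then at r₁ with €83.66/mo: n₂ = −ln(1 − r₁·B/P)/ln(1+r₁) ≈ 27.33 → 28 more payments.
Total paid = 39·€83.66 + €27.82 = €3,290.56; interest = €3,290.56 − €2,834.41 = €456.15.

€456.15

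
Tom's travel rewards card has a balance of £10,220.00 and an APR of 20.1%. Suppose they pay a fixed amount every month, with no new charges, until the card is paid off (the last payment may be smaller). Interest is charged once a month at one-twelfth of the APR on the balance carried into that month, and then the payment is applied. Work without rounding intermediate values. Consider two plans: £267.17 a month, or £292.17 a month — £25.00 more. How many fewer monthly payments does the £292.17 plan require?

Monthly rate r = 20.1%/12 = 1.675% = 0.01675.
At £267.17/mo: n = ⌈−ln(1 − rB₀/P)/ln(1+r)⌉ = 62 payments (last £167.89); total interest = total paid − £10,220.00 = £6,245.26.
At £292.17/mo: 54 payments (last £22.55); total interest £5,287.56.
Payments saved = 62 − 54 = 8.

8 fewer payments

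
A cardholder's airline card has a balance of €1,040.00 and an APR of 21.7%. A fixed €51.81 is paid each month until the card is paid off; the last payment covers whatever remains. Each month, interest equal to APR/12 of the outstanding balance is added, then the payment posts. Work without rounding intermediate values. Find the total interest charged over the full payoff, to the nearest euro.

€264

Monthly rate r = 21.7%/12 = 1.80833% = 0.0180833.
Payoff takes n = ⌈−ln(1 − rB₀/P)/ln(1+r)⌉ = ⌈25.164⌉ = 26 payments; the last is €8.53.
Total paid = 25·€51.81 + €8.53 = €1,303.78.
Total interest = total paid − principal = €1,303.78 − €1,040.00 = €263.78.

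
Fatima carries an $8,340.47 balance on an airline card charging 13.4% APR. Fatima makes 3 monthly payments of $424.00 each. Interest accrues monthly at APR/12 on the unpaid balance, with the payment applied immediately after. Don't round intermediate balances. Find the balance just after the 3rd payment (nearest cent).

Monthly rate r = 13.4%/12 = 1.11667% = 0.0111667.
Each month: B ← B·(1+r) − $424.00.
Month 1: interest $93.14; balance after payment $8,009.61.
Month 2: interest $89.44; balance after payment $7,675.05.
Month 3: interest $85.70; balance after payment $7,336.75.

$7,336.75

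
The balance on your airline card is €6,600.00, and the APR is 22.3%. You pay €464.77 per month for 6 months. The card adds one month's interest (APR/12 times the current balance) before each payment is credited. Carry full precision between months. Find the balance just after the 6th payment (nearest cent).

Monthly rate r = 22.3%/12 = 1.85833% = 0.0185833.
Each month: B ← B·(1+r) − €464.77.
Month 1: interest €122.65; balance after payment €6,257.88.
Month 2: interest €116.29; balance after payment €5,909.40.
Month 3: interest €109.82; balance after payment €5,554.45.
Month 4: interest €103.22; balance after payment €5,192.90.
Month 5: interest €96.50; balance after payment €4,824.63.
Month 6: interest €89.66; balance after payment €4,449.52.

€4,449.52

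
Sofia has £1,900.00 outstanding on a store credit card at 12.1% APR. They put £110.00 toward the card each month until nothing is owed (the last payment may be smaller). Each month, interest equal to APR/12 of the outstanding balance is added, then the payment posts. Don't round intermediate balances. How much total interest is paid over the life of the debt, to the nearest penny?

Monthly rate r = 12.1%/12 = 1.00833% = 0.0100833.
Payoff takes n = ⌈−ln(1 − rB₀/P)/ln(1+r)⌉ = ⌈19.074⌉ = 20 payments; the last is £8.13.
Total paid = 19·£110.00 + £8.13 = £2,098.13.
Total interest = total paid − principal = £2,098.13 − £1,900.00 = £198.13.

£198.13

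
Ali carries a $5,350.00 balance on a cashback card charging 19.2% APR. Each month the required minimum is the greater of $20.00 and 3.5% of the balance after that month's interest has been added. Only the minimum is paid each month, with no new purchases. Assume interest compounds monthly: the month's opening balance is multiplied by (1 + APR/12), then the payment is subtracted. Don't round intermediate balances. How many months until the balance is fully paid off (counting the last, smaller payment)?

152 months

Monthly rate r = 19.2%/12 = 1.6% = 0.016.
While 3.5% of the post-interest balance exceeds $20.00, each month B ← (B·(1+r))·(1 − 0.035), i.e. B shrinks by the factor (1+r)·0.965 = 0.98044.
This holds for months 1–115. Entering month 116 the balance is $551.79; 3.5% of the post-interest balance is now below $20.00, so the flat $20.00 minimum applies from here.
From month 116 a fixed $20.00 at rate r clears $551.79 in 37 more payments. Total: 115 + 37 = 152 months.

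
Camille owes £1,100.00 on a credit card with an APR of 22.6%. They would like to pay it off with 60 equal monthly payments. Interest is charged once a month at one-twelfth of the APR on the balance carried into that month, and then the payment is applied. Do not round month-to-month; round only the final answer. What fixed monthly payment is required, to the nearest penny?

£30.76

Monthly rate r = 22.6%/12 = 1.88333% = 0.0188333.
Level-payment amortization: P = B₀·r / (1 − (1+r)^(−n)) = 1100.00·0.0188333 / (1 − 1.01883^(−60)).
Denominator 1 − (1+r)^(−60) = 0.673554057.
P = 20.7167 / 0.673554057 ≈ 30.76.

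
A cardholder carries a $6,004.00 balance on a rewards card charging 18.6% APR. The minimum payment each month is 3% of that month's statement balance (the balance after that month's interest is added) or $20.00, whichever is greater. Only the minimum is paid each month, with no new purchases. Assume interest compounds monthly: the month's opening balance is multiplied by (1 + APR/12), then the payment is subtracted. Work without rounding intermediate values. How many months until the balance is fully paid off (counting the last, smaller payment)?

194 months

Monthly rate r = 18.6%/12 = 1.55% = 0.0155.
While 3% of the post-interest balance exceeds $20.00, each month B ← (B·(1+r))·(1 − 0.03), i.e. B shrinks by the factor (1+r)·0.97 = 0.98503.
This holds for months 1–147. Entering month 148 the balance is $654.39; 3% of the post-interest balance is now below $20.00, so the flat $20.00 minimum applies from here.
From month 148 a fixed $20.00 at rate r clears $654.39 in 47 more payments. Total: 147 + 47 = 194 months.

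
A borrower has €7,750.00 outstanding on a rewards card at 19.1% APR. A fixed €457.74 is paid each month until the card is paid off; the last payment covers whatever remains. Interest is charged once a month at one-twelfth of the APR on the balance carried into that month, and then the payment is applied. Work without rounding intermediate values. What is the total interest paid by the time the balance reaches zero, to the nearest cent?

€1,352.39

Monthly rate r = 19.1%/12 = 1.59167% = 0.0159167.
Payoff takes n = ⌈−ln(1 − rB₀/P)/ln(1+r)⌉ = ⌈19.885⌉ = 20 payments; the last is €405.33.
Total paid = 19·€457.74 + €405.33 = €9,102.39.
Total interest = total paid − principal = €9,102.39 − €7,750.00 = €1,352.39.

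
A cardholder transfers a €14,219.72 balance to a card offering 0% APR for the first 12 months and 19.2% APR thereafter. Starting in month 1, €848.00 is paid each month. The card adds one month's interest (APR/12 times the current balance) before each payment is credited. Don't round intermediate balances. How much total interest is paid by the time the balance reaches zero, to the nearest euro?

Promo months 1–12 at r₀ = 0%/12 = 0; months 13+ at r₁ = 19.2%/12 = 0.016.
After month 12 (no interest yet): B = €14,219.72 − 12·€848.00 = €4,043.72.
Then at r₁ with €848.00/mo: n₂ = −ln(1 − r₁·B/P)/ln(1+r₁) ≈ 5.00 → 5 more payments.
Total paid = 16·€848.00 + €847.87 = €14,415.87; interest = €14,415.87 − €14,219.72 = €196.15.

€196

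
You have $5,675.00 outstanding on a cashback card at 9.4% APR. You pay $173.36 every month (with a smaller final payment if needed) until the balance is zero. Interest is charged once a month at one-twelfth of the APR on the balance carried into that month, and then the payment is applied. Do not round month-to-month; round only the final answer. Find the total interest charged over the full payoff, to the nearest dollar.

$908

Monthly rate r = 9.4%/12 = 0.783333% = 0.00783333.
Payoff takes n = ⌈−ln(1 − rB₀/P)/ln(1+r)⌉ = ⌈37.972⌉ = 38 payments; the last is $168.52.
Total paid = 37·$173.36 + $168.52 = $6,582.84.
Total interest = total paid − principal = $6,582.84 − $5,675.00 = $907.84.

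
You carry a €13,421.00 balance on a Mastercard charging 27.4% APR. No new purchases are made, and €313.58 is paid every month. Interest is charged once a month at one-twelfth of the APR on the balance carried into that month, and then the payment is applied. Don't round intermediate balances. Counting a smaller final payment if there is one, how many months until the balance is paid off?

Monthly rate r = 27.4%/12 = 2.28333% = 0.0228333.
Recurrence: B ← B·(1+r) − €313.58.
Month 1: interest €306.45; balance after payment €13,413.87.
Month 2: interest €306.28; balance after payment €13,406.57.
Closed form: n = −ln(1 − rB₀/P)/ln(1+r) = −ln(0.02275)/ln(1.02283) ≈ 167.572, so the balance reaches zero during payment 168.

168 payments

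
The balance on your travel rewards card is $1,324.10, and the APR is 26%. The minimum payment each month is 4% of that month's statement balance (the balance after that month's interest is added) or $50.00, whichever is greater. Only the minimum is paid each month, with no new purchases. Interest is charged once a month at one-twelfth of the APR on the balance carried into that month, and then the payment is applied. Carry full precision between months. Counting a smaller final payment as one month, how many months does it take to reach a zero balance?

40 months

Monthly rate r = 26%/12 = 2.16667% = 0.0216667.
While 4% of the post-interest balance exceeds $50.00, each month B ← (B·(1+r))·(1 − 0.04), i.e. B shrinks by the factor (1+r)·0.96 = 0.9808.
This holds for months 1–5. Entering month 6 the balance is $1,201.77; 4% of the post-interest balance is now below $50.00, so the flat $50.00 minimum applies from here.
From month 6 a fixed $50.00 at rate r clears $1,201.77 in 35 more payments. Total: 5 + 35 = 40 months.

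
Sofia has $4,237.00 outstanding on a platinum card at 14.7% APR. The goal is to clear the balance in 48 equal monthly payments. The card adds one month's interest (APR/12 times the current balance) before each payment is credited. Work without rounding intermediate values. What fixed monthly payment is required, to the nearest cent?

Monthly rate r = 14.7%/12 = 1.225% = 0.01225.
Level-payment amortization: P = B₀·r / (1 − (1+r)^(−n)) = 4237.00·0.01225 / (1 − 1.01225^(−48)).
Denominator 1 − (1+r)^(−48) = 0.442575184.
P = 51.9032 / 0.442575184 ≈ 117.28.

$117.28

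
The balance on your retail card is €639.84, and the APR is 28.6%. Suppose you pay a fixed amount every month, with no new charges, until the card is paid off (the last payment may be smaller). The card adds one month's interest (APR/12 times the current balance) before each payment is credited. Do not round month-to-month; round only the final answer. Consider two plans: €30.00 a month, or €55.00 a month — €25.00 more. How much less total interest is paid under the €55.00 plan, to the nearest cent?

Monthly rate r = 28.6%/12 = 2.38333% = 0.0238333.
At €30.00/mo: n = ⌈−ln(1 − rB₀/P)/ln(1+r)⌉ = 31 payments (last €4.26); total interest = total paid − €639.84 = €264.42.
At €55.00/mo: 14 payments (last €43.34); total interest €118.50.
Interest saved = €264.42 − €118.50 = €145.92.

€145.92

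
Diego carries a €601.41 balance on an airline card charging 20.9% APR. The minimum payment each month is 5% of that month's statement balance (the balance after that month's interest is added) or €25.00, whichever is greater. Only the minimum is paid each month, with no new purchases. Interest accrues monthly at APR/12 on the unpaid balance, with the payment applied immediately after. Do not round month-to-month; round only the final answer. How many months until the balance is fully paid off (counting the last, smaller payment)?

31 months

Monthly rate r = 20.9%/12 = 1.74167% = 0.0174167.
While 5% of the post-interest balance exceeds €25.00, each month B ← (B·(1+r))·(1 − 0.05), i.e. B shrinks by the factor (1+r)·0.95 = 0.96655.
This holds for months 1–6. Entering month 7 the balance is €490.35; 5% of the post-interest balance is now below €25.00, so the flat €25.00 minimum applies from here.
From month 7 a fixed €25.00 at rate r clears €490.35 in 25 more payments. Total: 6 + 25 = 31 months.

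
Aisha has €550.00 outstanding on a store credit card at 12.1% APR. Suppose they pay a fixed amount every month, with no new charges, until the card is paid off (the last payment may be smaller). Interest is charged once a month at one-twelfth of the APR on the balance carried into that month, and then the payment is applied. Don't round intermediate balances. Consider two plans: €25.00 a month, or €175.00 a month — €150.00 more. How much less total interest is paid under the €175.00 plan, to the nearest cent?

Monthly rate r = 12.1%/12 = 1.00833% = 0.0100833.
At €25.00/mo: n = ⌈−ln(1 − rB₀/P)/ln(1+r)⌉ = 25 payments (last €24.98); total interest = total paid − €550.00 = €74.98.
At €175.00/mo: 4 payments (last €36.86); total interest €11.86.
Interest saved = €74.98 − €11.86 = €63.12.

€63.12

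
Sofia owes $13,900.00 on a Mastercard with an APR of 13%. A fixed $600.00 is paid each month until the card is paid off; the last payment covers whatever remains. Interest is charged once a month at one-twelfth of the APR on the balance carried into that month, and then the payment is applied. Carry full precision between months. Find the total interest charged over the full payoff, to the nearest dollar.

Monthly rate r = 13%/12 = 1.08333% = 0.0108333.
Payoff takes n = ⌈−ln(1 − rB₀/P)/ln(1+r)⌉ = ⌈26.819⌉ = 27 payments; the last is $492.02.
Total paid = 26·$600.00 + $492.02 = $16,092.02.
Total interest = total paid − principal = $16,092.02 − $13,900.00 = $2,192.02.

$2,192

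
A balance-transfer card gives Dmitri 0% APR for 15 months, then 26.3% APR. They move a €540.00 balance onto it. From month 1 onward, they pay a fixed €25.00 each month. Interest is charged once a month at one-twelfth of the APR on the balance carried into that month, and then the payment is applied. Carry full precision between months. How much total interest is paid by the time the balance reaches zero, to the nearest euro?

Promo months 1–15 at r₀ = 0%/12 = 0; months 16+ at r₁ = 26.3%/12 = 0.0219167.
After month 15 (no interest yet): B = €540.00 − 15·€25.00 = €165.00.
Then at r₁ with €25.00/mo: n₂ = −ln(1 − r₁·B/P)/ln(1+r₁) ≈ 7.21 → 8 more payments.
Total paid = 22·€25.00 + €5.22 = €555.22; interest = €555.22 − €540.00 = €15.22.

€15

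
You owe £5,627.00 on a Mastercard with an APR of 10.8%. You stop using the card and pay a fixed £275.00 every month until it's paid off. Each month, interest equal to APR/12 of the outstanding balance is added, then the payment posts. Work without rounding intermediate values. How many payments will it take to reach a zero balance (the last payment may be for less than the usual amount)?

23 months

Monthly rate r = 10.8%/12 = 0.9% = 0.009.
Recurrence: B ← B·(1+r) − £275.00.
Month 1: interest £50.64; balance after payment £5,402.64.
Month 2: interest £48.62; balance after payment £5,176.27.
Closed form: n = −ln(1 − rB₀/P)/ln(1+r) = −ln(0.81584)/ln(1.009) ≈ 22.716, so the balance reaches zero during payment 23.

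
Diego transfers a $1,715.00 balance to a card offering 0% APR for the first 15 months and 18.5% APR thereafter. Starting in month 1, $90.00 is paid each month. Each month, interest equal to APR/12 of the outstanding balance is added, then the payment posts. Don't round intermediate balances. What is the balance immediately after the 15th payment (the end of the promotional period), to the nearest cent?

$365.00

Promo months 1–15 at r₀ = 0%/12 = 0; months 16+ at r₁ = 18.5%/12 = 0.0154167.
After month 15 (no interest yet): B = $1,715.00 − 15·$90.00 = $365.00.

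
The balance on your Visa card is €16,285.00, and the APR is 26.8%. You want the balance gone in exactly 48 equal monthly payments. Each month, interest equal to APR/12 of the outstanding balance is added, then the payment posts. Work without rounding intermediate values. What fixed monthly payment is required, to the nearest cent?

Monthly rate r = 26.8%/12 = 2.23333% = 0.0223333.
Level-payment amortization: P = B₀·r / (1 − (1+r)^(−n)) = 16285.00·0.0223333 / (1 − 1.02233^(−48)).
Denominator 1 − (1+r)^(−48) = 0.653615078.
P = 363.698 / 0.653615078 ≈ 556.44.

€556.44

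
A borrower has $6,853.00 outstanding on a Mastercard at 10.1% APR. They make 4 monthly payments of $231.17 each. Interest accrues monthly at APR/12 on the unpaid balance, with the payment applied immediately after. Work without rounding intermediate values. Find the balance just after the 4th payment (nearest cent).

$6,150.23

Monthly rate r = 10.1%/12 = 0.841667% = 0.00841667.
Each month: B ← B·(1+r) − $231.17.
Month 1: interest $57.68; balance after payment $6,679.51.
Month 2: interest $56.22; balance after payment $6,504.56.
Month 3: interest $54.75; balance after payment $6,328.14.
Month 4: interest $53.26; balance after payment $6,150.23.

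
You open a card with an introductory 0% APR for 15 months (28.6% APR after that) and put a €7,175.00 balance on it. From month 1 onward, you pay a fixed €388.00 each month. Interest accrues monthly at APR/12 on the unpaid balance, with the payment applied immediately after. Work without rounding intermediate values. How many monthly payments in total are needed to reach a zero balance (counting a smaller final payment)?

19 payments

Promo months 1–15 at r₀ = 0%/12 = 0; months 16+ at r₁ = 28.6%/12 = 0.0238333.
After month 15 (no interest yet): B = €7,175.00 − 15·€388.00 = €1,355.00.
Then at r₁ with €388.00/mo: n₂ = −ln(1 − r₁·B/P)/ln(1+r₁) ≈ 3.69 → 4 more payments.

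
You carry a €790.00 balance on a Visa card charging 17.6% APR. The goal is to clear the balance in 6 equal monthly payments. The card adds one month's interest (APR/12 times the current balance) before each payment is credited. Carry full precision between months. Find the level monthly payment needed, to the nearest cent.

€138.51

Monthly rate r = 17.6%/12 = 1.46667% = 0.0146667.
Level-payment amortization: P = B₀·r / (1 − (1+r)^(−n)) = 790.00·0.0146667 / (1 − 1.01467^(−6)).
Denominator 1 − (1+r)^(−6) = 0.0836536808.
P = 11.5867 / 0.0836536808 ≈ 138.51.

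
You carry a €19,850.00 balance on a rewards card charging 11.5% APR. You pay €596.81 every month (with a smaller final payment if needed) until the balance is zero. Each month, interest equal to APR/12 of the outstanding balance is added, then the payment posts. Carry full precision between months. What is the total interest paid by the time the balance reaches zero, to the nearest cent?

Monthly rate r = 11.5%/12 = 0.958333% = 0.00958333.
Payoff takes n = ⌈−ln(1 − rB₀/P)/ln(1+r)⌉ = ⌈40.242⌉ = 41 payments; the last is €144.93.
Total paid = 40·€596.81 + €144.93 = €24,017.33.
Total interest = total paid − principal = €24,017.33 − €19,850.00 = €4,167.33.

€4,167.33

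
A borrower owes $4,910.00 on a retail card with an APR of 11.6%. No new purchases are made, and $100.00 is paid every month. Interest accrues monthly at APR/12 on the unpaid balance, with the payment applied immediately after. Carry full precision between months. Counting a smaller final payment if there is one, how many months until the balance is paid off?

67 payments

Monthly rate r = 11.6%/12 = 0.966667% = 0.00966667.
Recurrence: B ← B·(1+r) − $100.00.
Month 1: interest $47.46; balance after payment $4,857.46.
Month 2: interest $46.96; balance after payment $4,804.42.
Closed form: n = −ln(1 − rB₀/P)/ln(1+r) = −ln(0.52537)/ln(1.00967) ≈ 66.907, so the balance reaches zero during payment 67.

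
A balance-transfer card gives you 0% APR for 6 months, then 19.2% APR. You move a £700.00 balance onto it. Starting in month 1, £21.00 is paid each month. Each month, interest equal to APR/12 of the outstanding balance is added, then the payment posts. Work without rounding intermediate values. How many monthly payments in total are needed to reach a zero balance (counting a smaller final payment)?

Promo months 1–6 at r₀ = 0%/12 = 0; months 7+ at r₁ = 19.2%/12 = 0.016.
After month 6 (no interest yet): B = £700.00 − 6·£21.00 = £574.00.
Then at r₁ with £21.00/mo: n₂ = −ln(1 − r₁·B/P)/ln(1+r₁) ≈ 36.23 → 37 more payments.

43 months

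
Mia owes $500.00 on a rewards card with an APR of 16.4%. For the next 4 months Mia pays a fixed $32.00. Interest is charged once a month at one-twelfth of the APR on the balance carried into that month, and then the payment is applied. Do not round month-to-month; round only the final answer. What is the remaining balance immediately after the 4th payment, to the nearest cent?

$397.25

Monthly rate r = 16.4%/12 = 1.36667% = 0.0136667.
Each month: B ← B·(1+r) − $32.00.
Month 1: interest $6.83; balance after payment $474.83.
Month 2: interest $6.49; balance after payment $449.32.
Month 3: interest $6.14; balance after payment $423.46.
Month 4: interest $5.79; balance after payment $397.25.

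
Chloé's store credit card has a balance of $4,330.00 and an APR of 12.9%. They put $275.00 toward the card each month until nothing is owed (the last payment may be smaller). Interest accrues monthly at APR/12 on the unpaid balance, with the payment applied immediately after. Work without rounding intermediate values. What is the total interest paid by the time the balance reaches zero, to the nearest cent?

$439.67

Monthly rate r = 12.9%/12 = 1.075% = 0.01075.
Payoff takes n = ⌈−ln(1 − rB₀/P)/ln(1+r)⌉ = ⌈17.343⌉ = 18 payments; the last is $94.67.
Total paid = 17·$275.00 + $94.67 = $4,769.67.
Total interest = total paid − principal = $4,769.67 − $4,330.00 = $439.67.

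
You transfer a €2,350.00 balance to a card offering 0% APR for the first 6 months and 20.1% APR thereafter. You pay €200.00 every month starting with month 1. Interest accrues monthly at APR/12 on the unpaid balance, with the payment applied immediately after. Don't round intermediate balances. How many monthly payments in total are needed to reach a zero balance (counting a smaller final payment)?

13 months

Promo months 1–6 at r₀ = 0%/12 = 0; months 7+ at r₁ = 20.1%/12 = 0.01675.
After month 6 (no interest yet): B = €2,350.00 − 6·€200.00 = €1,150.00.
Then at r₁ with €200.00/mo: n₂ = −ln(1 − r₁·B/P)/ln(1+r₁) ≈ 6.10 → 7 more payments.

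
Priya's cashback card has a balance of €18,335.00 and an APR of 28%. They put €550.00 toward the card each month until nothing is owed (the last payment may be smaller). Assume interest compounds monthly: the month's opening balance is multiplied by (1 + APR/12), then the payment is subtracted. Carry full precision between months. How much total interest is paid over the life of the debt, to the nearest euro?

Monthly rate r = 28%/12 = 2.33333% = 0.0233333.
Payoff takes n = ⌈−ln(1 − rB₀/P)/ln(1+r)⌉ = ⌈65.223⌉ = 66 payments; the last is €123.98.
Total paid = 65·€550.00 + €123.98 = €35,873.98.
Total interest = total paid − principal = €35,873.98 − €18,335.00 = €17,538.98.

€17,539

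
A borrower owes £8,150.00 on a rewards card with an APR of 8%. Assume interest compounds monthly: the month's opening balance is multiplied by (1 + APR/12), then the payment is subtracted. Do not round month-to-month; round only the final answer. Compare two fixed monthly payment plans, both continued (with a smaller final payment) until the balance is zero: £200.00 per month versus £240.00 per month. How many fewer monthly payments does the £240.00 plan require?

Monthly rate r = 8%/12 = 0.666667% = 0.00666667.
At £200.00/mo: n = ⌈−ln(1 − rB₀/P)/ln(1+r)⌉ = 48 payments (last £141.70); total interest = total paid − £8,150.00 = £1,391.70.
At £240.00/mo: 39 payments (last £151.65); total interest £1,121.65.
Payments saved = 48 − 39 = 9.

9 fewer payments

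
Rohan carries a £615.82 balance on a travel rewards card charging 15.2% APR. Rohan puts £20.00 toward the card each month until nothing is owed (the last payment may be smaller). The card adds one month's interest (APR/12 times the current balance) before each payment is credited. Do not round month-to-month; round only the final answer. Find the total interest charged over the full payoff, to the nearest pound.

£170

Monthly rate r = 15.2%/12 = 1.26667% = 0.0126667.
Payoff takes n = ⌈−ln(1 − rB₀/P)/ln(1+r)⌉ = ⌈39.273⌉ = 40 payments; the last is £5.48.
Total paid = 39·£20.00 + £5.48 = £785.48.
Total interest = total paid − principal = £785.48 − £615.82 = £169.66.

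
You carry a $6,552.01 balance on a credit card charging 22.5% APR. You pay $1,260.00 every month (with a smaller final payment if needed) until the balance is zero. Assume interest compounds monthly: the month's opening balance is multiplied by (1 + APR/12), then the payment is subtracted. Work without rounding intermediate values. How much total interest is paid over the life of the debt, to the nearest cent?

Monthly rate r = 22.5%/12 = 1.875% = 0.01875.
Payoff takes n = ⌈−ln(1 − rB₀/P)/ln(1+r)⌉ = ⌈5.522⌉ = 6 payments; the last is $661.18.
Total paid = 5·$1,260.00 + $661.18 = $6,961.18.
Total interest = total paid − principal = $6,961.18 − $6,552.01 = $409.17.

$409.17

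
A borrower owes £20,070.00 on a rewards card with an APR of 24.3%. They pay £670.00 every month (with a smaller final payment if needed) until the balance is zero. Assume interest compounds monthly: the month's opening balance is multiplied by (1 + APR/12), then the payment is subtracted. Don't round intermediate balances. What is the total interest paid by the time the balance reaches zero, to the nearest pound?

£11,110

Monthly rate r = 24.3%/12 = 2.025% = 0.02025.
Payoff takes n = ⌈−ln(1 − rB₀/P)/ln(1+r)⌉ = ⌈46.535⌉ = 47 payments; the last is £359.85.
Total paid = 46·£670.00 + £359.85 = £31,179.85.
Total interest = total paid − principal = £31,179.85 − £20,070.00 = £11,109.85.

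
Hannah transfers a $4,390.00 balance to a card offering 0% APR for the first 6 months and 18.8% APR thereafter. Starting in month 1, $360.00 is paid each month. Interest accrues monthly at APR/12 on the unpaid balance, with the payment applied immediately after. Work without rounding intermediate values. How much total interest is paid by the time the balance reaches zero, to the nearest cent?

$134.77

Promo months 1–6 at r₀ = 0%/12 = 0; months 7+ at r₁ = 18.8%/12 = 0.0156667.
After month 6 (no interest yet): B = $4,390.00 − 6·$360.00 = $2,230.00.
Then at r₁ with $360.00/mo: n₂ = −ln(1 − r₁·B/P)/ln(1+r₁) ≈ 6.57 → 7 more payments.
Total paid = 12·$360.00 + $204.77 = $4,524.77; interest = $4,524.77 − $4,390.00 = $134.77.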